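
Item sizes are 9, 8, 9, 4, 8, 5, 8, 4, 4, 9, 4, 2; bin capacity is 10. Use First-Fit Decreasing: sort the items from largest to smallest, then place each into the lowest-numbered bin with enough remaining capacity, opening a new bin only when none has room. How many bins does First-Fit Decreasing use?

Sorted descending: 9, 9, 9, 8, 8, 8, 5, 4, 4, 4, 4, 2.
9 → bin 1 (remaining 1)
9 → bin 2 (remaining 1)
9 → bin 3 (remaining 1)
8 → bin 4 (remaining 2)
8 → bin 5 (remaining 2)
8 → bin 6 (remaining 2)
5 → bin 7 (remaining 5)
4 → bin 7 (remaining 1)
4 → bin 8 (remaining 6)
4 → bin 8 (remaining 2)
4 → bin 9 (remaining 6)
2 → bin 4 (remaining 0)
Final bins: [9] [9] [9] [8,2] [8] [8] [5,4] [4,4] [4].

9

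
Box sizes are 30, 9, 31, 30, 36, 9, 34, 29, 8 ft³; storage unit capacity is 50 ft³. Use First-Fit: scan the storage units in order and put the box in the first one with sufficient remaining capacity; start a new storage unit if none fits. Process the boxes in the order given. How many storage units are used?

6

30 ft³ → storage unit 1 (remaining 20 ft³)
9 ft³ → storage unit 1 (remaining 11 ft³)
31 ft³ → storage unit 2 (remaining 19 ft³)
30 ft³ → storage unit 3 (remaining 20 ft³)
36 ft³ → storage unit 4 (remaining 14 ft³)
9 ft³ → storage unit 1 (remaining 2 ft³)
34 ft³ → storage unit 5 (remaining 16 ft³)
29 ft³ → storage unit 6 (remaining 21 ft³)
8 ft³ → storage unit 2 (remaining 11 ft³)
Final storage units: [30,9,9] [31,8] [30] [36] [34] [29].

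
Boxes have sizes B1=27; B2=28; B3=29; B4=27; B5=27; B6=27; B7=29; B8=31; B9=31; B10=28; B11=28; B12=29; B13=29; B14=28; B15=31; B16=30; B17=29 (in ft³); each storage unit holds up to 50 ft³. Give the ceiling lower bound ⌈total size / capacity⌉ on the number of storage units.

Total size = 27 + 28 + 29 + 27 + 27 + 27 + 29 + 31 + 31 + 28 + 28 + 29 + 29 + 28 + 31 + 30 + 29 = 488 ft³.
⌈488 / 50⌉ = 10.

10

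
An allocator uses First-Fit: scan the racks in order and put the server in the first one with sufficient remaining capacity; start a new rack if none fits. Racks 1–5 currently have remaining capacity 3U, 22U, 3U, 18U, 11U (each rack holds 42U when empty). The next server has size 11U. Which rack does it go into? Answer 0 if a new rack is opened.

Racks with room: rack 2 (22U), rack 4 (18U), rack 5 (11U).
The first with room is rack 2.

2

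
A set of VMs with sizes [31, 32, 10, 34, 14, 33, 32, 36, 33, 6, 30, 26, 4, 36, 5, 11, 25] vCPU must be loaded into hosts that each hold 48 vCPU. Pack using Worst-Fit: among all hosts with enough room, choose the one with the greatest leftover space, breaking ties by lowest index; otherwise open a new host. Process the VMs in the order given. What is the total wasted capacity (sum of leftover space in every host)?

Put 31 vCPU in host 1; 17 vCPU remain.
Put 32 vCPU in host 2; 16 vCPU remain.
Put 10 vCPU in host 1; 7 vCPU remain.
Put 34 vCPU in host 3; 14 vCPU remain.
Put 14 vCPU in host 2; 2 vCPU remain.
Put 33 vCPU in host 4; 15 vCPU remain.
Put 32 vCPU in host 5; 16 vCPU remain.
Put 36 vCPU in host 6; 12 vCPU remain.
Put 33 vCPU in host 7; 15 vCPU remain.
Put 6 vCPU in host 5; 10 vCPU remain.
Put 30 vCPU in host 8; 18 vCPU remain.
Put 26 vCPU in host 9; 22 vCPU remain.
Put 4 vCPU in host 9; 18 vCPU remain.
Put 36 vCPU in host 10; 12 vCPU remain.
Put 5 vCPU in host 8; 13 vCPU remain.
Put 11 vCPU in host 9; 7 vCPU remain.
Put 25 vCPU in host 11; 23 vCPU remain.
11 hosts × 48 vCPU = 528 vCPU; used 398 vCPU; unused 130 vCPU.

130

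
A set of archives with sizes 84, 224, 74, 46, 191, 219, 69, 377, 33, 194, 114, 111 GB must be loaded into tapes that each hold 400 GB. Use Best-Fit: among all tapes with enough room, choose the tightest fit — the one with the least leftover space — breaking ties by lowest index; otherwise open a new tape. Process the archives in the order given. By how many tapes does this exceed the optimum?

0

Best-Fit: [84,224,74] [46,191,69,33] [219,114] [377] [194,111] → 5 tapes.
Total size 1736 GB; any packing needs at least ⌈1736/400⌉ = 5 tapes.
So 5 is already optimal.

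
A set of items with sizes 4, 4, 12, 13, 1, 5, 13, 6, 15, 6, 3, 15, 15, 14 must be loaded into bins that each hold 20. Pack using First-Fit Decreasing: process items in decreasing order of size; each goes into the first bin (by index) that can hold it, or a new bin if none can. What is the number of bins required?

7 bins

Sorted descending: 15, 15, 15, 14, 13, 13, 12, 6, 6, 5, 4, 4, 3, 1.
Put 15 in bin 1; 5 remain.
Put 15 in bin 2; 5 remain.
Put 15 in bin 3; 5 remain.
Put 14 in bin 4; 6 remain.
Put 13 in bin 5; 7 remain.
Put 13 in bin 6; 7 remain.
Put 12 in bin 7; 8 remain.
Put 6 in bin 4; 0 remain.
Put 6 in bin 5; 1 remain.
Put 5 in bin 1; 0 remain.
Put 4 in bin 2; 1 remain.
Put 4 in bin 3; 1 remain.
Put 3 in bin 6; 4 remain.
Put 1 in bin 2; 0 remain.
Final bins: [15,5] [15,4,1] [15,4] [14,6] [13,6] [13,3] [12].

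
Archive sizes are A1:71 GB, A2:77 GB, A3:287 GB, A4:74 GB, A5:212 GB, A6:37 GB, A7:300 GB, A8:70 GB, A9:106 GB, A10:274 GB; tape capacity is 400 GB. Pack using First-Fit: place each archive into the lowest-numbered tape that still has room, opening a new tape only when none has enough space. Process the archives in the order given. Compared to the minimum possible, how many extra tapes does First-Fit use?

First-Fit: [71,77,74,37,70] [287,106] [212] [300] [274] → 5 tapes.
Total size 1508 GB; any packing needs at least ⌈1508/400⌉ = 4 tapes.
An optimal packing achieves that bound: [300,77] [287,106] [274,74,37] [212,71,70] → 4 tapes.
Excess: 5 − 4 = 1.

1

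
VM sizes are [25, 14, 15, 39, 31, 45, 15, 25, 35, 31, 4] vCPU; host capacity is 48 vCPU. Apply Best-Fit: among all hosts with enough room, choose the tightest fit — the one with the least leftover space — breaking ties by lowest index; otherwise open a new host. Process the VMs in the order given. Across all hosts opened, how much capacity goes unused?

Put 25 vCPU in host 1; 23 vCPU remain.
Put 14 vCPU in host 1; 9 vCPU remain.
Put 15 vCPU in host 2; 33 vCPU remain.
Put 39 vCPU in host 3; 9 vCPU remain.
Put 31 vCPU in host 2; 2 vCPU remain.
Put 45 vCPU in host 4; 3 vCPU remain.
Put 15 vCPU in host 5; 33 vCPU remain.
Put 25 vCPU in host 5; 8 vCPU remain.
Put 35 vCPU in host 6; 13 vCPU remain.
Put 31 vCPU in host 7; 17 vCPU remain.
Put 4 vCPU in host 5; 4 vCPU remain.
7 hosts × 48 vCPU = 336 vCPU; used 279 vCPU; unused 57 vCPU.

57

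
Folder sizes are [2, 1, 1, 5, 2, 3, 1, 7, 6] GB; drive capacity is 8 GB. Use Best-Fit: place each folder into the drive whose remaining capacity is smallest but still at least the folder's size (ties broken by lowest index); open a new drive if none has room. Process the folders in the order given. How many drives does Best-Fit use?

4

drive 1: place 2 GB, 6 GB left
drive 1: place 1 GB, 5 GB left
drive 1: place 1 GB, 4 GB left
drive 2: place 5 GB, 3 GB left
drive 2: place 2 GB, 1 GB left
drive 1: place 3 GB, 1 GB left
drive 1: place 1 GB, 0 GB left
drive 3: place 7 GB, 1 GB left
drive 4: place 6 GB, 2 GB left
Final drives: [2,1,1,3,1] [5,2] [7] [6].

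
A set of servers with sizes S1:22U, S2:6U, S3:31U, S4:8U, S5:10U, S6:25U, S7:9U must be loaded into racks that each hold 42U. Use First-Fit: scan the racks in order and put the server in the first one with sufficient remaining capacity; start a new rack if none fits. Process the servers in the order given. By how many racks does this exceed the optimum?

0

First-Fit: [22,6,8] [31,10] [25,9] → 3 racks.
Total size 111U; any packing needs at least ⌈111/42⌉ = 3 racks.
So 3 is already optimal.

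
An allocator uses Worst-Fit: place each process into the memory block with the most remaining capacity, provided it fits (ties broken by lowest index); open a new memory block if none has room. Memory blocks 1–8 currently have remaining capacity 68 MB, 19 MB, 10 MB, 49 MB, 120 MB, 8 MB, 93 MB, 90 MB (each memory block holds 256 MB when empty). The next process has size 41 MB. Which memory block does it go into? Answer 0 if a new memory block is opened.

5

Memory blocks with room: memory block 1 (68 MB), memory block 4 (49 MB), memory block 5 (120 MB), memory block 7 (93 MB), memory block 8 (90 MB).
Most room is memory block 5 with 120 MB free.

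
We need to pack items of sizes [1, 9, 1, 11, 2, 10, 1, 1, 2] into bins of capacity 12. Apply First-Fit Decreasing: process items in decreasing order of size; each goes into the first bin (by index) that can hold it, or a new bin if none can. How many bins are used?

4

Sorted descending: 11, 10, 9, 2, 2, 1, 1, 1, 1.
bin 1: place 11, 1 left
bin 2: place 10, 2 left
bin 3: place 9, 3 left
bin 2: place 2, 0 left
bin 3: place 2, 1 left
bin 1: place 1, 0 left
bin 3: place 1, 0 left
bin 4: place 1, 11 left
bin 4: place 1, 10 left
Final bins: [11,1] [10,2] [9,2,1] [1,1].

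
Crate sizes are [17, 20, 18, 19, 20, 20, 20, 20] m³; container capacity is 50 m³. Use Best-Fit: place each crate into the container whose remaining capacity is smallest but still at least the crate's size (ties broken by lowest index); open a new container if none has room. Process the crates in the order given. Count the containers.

17 m³ → container 1 (remaining 33 m³)
20 m³ → container 1 (remaining 13 m³)
18 m³ → container 2 (remaining 32 m³)
19 m³ → container 2 (remaining 13 m³)
20 m³ → container 3 (remaining 30 m³)
20 m³ → container 3 (remaining 10 m³)
20 m³ → container 4 (remaining 30 m³)
20 m³ → container 4 (remaining 10 m³)

4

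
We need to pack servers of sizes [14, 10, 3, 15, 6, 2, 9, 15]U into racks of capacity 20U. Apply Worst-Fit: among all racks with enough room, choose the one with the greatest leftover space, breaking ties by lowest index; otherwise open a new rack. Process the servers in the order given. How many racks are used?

5 racks

14U → rack 1 (remaining 6U)
10U → rack 2 (remaining 10U)
3U → rack 2 (remaining 7U)
15U → rack 3 (remaining 5U)
6U → rack 2 (remaining 1U)
2U → rack 1 (remaining 4U)
9U → rack 4 (remaining 11U)
15U → rack 5 (remaining 5U)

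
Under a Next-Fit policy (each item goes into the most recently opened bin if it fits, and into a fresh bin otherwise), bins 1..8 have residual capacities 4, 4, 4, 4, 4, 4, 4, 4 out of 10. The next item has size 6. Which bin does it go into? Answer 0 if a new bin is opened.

0

Next-Fit only looks at bin 8, which has 4 free.
6 does not fit, so a new bin is opened.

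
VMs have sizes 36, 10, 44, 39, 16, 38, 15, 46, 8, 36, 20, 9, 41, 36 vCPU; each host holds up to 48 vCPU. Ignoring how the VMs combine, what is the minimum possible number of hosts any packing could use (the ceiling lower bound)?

9 hosts

Total size = 36 + 10 + 44 + 39 + 16 + 38 + 15 + 46 + 8 + 36 + 20 + 9 + 41 + 36 = 394 vCPU.
⌈394 / 48⌉ = 9.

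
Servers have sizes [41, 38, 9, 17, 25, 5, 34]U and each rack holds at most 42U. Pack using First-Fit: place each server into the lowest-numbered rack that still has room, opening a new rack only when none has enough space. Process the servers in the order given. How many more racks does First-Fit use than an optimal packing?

First-Fit: [41] [38] [9,17,5] [25] [34] → 5 racks.
Total size 169U; any packing needs at least ⌈169/42⌉ = 5 racks.
So 5 is already optimal.

0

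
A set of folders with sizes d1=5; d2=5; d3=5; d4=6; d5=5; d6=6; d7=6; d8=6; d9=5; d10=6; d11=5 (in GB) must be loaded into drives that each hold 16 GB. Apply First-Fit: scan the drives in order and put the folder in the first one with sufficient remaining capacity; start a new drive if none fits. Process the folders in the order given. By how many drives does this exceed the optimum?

1

First-Fit: [5,5,5] [6,5,5] [6,6] [6,6] [5] → 5 drives.
Total size 60 GB; any packing needs at least ⌈60/16⌉ = 4 drives.
An optimal packing achieves that bound: [6,6] [6,5,5] [6,5,5] [6,5,5] → 4 drives.
Excess: 5 − 4 = 1.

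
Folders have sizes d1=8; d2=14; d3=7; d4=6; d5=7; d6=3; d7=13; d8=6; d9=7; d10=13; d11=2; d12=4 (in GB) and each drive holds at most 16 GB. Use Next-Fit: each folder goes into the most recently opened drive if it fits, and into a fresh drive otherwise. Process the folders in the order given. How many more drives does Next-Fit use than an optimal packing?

Next-Fit: [8] [14] [7,6] [7,3] [13] [6,7] [13,2] [4] → 8 drives.
Total size 90 GB; any packing needs at least ⌈90/16⌉ = 6 drives.
An optimal packing achieves that bound: [14,2] [13,3] [13] [8,7] [7,7] [6,6,4] → 6 drives.
Excess: 8 − 6 = 2.

2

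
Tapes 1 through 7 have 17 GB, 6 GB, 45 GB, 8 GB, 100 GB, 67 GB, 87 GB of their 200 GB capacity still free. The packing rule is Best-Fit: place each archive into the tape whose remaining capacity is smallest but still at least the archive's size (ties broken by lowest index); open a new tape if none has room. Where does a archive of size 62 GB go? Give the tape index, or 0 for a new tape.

Tapes with room: tape 5 (100 GB), tape 6 (67 GB), tape 7 (87 GB).
Tightest fit is tape 6 with 67 GB free.

6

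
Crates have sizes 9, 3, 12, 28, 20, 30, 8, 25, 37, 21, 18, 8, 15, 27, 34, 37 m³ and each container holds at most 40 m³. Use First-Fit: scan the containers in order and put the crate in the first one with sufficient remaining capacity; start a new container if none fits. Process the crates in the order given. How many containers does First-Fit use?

Put 9 m³ in container 1; 31 m³ remain.
Put 3 m³ in container 1; 28 m³ remain.
Put 12 m³ in container 1; 16 m³ remain.
Put 28 m³ in container 2; 12 m³ remain.
Put 20 m³ in container 3; 20 m³ remain.
Put 30 m³ in container 4; 10 m³ remain.
Put 8 m³ in container 1; 8 m³ remain.
Put 25 m³ in container 5; 15 m³ remain.
Put 37 m³ in container 6; 3 m³ remain.
Put 21 m³ in container 7; 19 m³ remain.
Put 18 m³ in container 3; 2 m³ remain.
Put 8 m³ in container 1; 0 m³ remain.
Put 15 m³ in container 5; 0 m³ remain.
Put 27 m³ in container 8; 13 m³ remain.
Put 34 m³ in container 9; 6 m³ remain.
Put 37 m³ in container 10; 3 m³ remain.

10 containers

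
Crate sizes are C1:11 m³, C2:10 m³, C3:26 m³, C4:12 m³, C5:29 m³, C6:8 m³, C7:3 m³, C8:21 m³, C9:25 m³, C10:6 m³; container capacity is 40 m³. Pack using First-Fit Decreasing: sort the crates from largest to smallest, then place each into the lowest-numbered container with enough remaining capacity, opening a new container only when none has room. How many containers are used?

Sorted descending: 29, 26, 25, 21, 12, 11, 10, 8, 6, 3.
29 m³ → container 1 (remaining 11 m³)
26 m³ → container 2 (remaining 14 m³)
25 m³ → container 3 (remaining 15 m³)
21 m³ → container 4 (remaining 19 m³)
12 m³ → container 2 (remaining 2 m³)
11 m³ → container 1 (remaining 0 m³)
10 m³ → container 3 (remaining 5 m³)
8 m³ → container 4 (remaining 11 m³)
6 m³ → container 4 (remaining 5 m³)
3 m³ → container 3 (remaining 2 m³)

4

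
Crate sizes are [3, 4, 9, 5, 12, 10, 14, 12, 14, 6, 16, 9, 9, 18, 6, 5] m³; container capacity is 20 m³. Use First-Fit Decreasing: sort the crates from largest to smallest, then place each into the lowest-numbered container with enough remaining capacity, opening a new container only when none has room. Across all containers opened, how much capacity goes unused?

Sorted descending: 18, 16, 14, 14, 12, 12, 10, 9, 9, 9, 6, 6, 5, 5, 4, 3.
container 1: place 18 m³, 2 m³ left
container 2: place 16 m³, 4 m³ left
container 3: place 14 m³, 6 m³ left
container 4: place 14 m³, 6 m³ left
container 5: place 12 m³, 8 m³ left
container 6: place 12 m³, 8 m³ left
container 7: place 10 m³, 10 m³ left
container 7: place 9 m³, 1 m³ left
container 8: place 9 m³, 11 m³ left
container 8: place 9 m³, 2 m³ left
container 3: place 6 m³, 0 m³ left
container 4: place 6 m³, 0 m³ left
container 5: place 5 m³, 3 m³ left
container 6: place 5 m³, 3 m³ left
container 2: place 4 m³, 0 m³ left
container 5: place 3 m³, 0 m³ left
8 containers × 20 m³ = 160 m³; used 152 m³; unused 8 m³.

8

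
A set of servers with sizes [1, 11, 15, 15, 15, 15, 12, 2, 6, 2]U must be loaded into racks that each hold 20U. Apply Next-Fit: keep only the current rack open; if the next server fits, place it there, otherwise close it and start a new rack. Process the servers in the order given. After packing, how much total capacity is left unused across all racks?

46

rack 1: place 1U, 19U left
rack 1: place 11U, 8U left
rack 2: place 15U, 5U left
rack 3: place 15U, 5U left
rack 4: place 15U, 5U left
rack 5: place 15U, 5U left
rack 6: place 12U, 8U left
rack 6: place 2U, 6U left
rack 6: place 6U, 0U left
rack 7: place 2U, 18U left
7 racks × 20U = 140U; used 94U; unused 46U.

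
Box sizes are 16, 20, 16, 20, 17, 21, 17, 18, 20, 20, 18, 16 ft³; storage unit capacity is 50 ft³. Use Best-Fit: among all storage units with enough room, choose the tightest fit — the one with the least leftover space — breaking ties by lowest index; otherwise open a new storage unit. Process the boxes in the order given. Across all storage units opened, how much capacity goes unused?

81

storage unit 1: place 16 ft³, 34 ft³ left
storage unit 1: place 20 ft³, 14 ft³ left
storage unit 2: place 16 ft³, 34 ft³ left
storage unit 2: place 20 ft³, 14 ft³ left
storage unit 3: place 17 ft³, 33 ft³ left
storage unit 3: place 21 ft³, 12 ft³ left
storage unit 4: place 17 ft³, 33 ft³ left
storage unit 4: place 18 ft³, 15 ft³ left
storage unit 5: place 20 ft³, 30 ft³ left
storage unit 5: place 20 ft³, 10 ft³ left
storage unit 6: place 18 ft³, 32 ft³ left
storage unit 6: place 16 ft³, 16 ft³ left
6 storage units × 50 ft³ = 300 ft³; used 219 ft³; unused 81 ft³.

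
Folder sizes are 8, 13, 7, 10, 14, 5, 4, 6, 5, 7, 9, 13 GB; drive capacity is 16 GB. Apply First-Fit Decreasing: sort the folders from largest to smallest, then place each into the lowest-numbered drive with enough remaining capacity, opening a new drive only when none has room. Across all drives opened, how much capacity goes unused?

11

Sorted descending: 14, 13, 13, 10, 9, 8, 7, 7, 6, 5, 5, 4.
drive 1: place 14 GB, 2 GB left
drive 2: place 13 GB, 3 GB left
drive 3: place 13 GB, 3 GB left
drive 4: place 10 GB, 6 GB left
drive 5: place 9 GB, 7 GB left
drive 6: place 8 GB, 8 GB left
drive 5: place 7 GB, 0 GB left
drive 6: place 7 GB, 1 GB left
drive 4: place 6 GB, 0 GB left
drive 7: place 5 GB, 11 GB left
drive 7: place 5 GB, 6 GB left
drive 7: place 4 GB, 2 GB left
7 drives × 16 GB = 112 GB; used 101 GB; unused 11 GB.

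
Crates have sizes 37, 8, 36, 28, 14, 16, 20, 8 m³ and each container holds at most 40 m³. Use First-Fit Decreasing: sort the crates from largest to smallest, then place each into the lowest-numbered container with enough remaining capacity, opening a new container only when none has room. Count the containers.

5

Sorted descending: 37, 36, 28, 20, 16, 14, 8, 8.
Put 37 m³ in container 1; 3 m³ remain.
Put 36 m³ in container 2; 4 m³ remain.
Put 28 m³ in container 3; 12 m³ remain.
Put 20 m³ in container 4; 20 m³ remain.
Put 16 m³ in container 4; 4 m³ remain.
Put 14 m³ in container 5; 26 m³ remain.
Put 8 m³ in container 3; 4 m³ remain.
Put 8 m³ in container 5; 18 m³ remain.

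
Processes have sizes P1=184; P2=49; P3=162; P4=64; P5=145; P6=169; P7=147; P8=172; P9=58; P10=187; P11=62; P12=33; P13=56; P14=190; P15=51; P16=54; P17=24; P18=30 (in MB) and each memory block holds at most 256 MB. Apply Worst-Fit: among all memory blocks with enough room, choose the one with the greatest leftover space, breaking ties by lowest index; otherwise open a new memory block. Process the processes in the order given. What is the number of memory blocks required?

P1 (184 MB) → memory block 1 (remaining 72 MB)
P2 (49 MB) → memory block 1 (remaining 23 MB)
P3 (162 MB) → memory block 2 (remaining 94 MB)
P4 (64 MB) → memory block 2 (remaining 30 MB)
P5 (145 MB) → memory block 3 (remaining 111 MB)
P6 (169 MB) → memory block 4 (remaining 87 MB)
P7 (147 MB) → memory block 5 (remaining 109 MB)
P8 (172 MB) → memory block 6 (remaining 84 MB)
P9 (58 MB) → memory block 3 (remaining 53 MB)
P10 (187 MB) → memory block 7 (remaining 69 MB)
P11 (62 MB) → memory block 5 (remaining 47 MB)
P12 (33 MB) → memory block 4 (remaining 54 MB)
P13 (56 MB) → memory block 6 (remaining 28 MB)
P14 (190 MB) → memory block 8 (remaining 66 MB)
P15 (51 MB) → memory block 7 (remaining 18 MB)
P16 (54 MB) → memory block 8 (remaining 12 MB)
P17 (24 MB) → memory block 4 (remaining 30 MB)
P18 (30 MB) → memory block 3 (remaining 23 MB)

8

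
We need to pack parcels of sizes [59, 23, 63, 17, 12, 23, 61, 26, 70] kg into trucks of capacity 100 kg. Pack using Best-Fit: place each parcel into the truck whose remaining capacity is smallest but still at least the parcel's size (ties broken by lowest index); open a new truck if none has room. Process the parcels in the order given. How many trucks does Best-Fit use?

Put 59 kg in truck 1; 41 kg remain.
Put 23 kg in truck 1; 18 kg remain.
Put 63 kg in truck 2; 37 kg remain.
Put 17 kg in truck 1; 1 kg remain.
Put 12 kg in truck 2; 25 kg remain.
Put 23 kg in truck 2; 2 kg remain.
Put 61 kg in truck 3; 39 kg remain.
Put 26 kg in truck 3; 13 kg remain.
Put 70 kg in truck 4; 30 kg remain.
Final trucks: [59,23,17] [63,12,23] [61,26] [70].

4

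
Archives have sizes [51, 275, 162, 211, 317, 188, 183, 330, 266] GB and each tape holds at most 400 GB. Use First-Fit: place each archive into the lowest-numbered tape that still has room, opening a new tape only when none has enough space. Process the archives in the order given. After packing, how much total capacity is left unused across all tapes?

Put 51 GB in tape 1; 349 GB remain.
Put 275 GB in tape 1; 74 GB remain.
Put 162 GB in tape 2; 238 GB remain.
Put 211 GB in tape 2; 27 GB remain.
Put 317 GB in tape 3; 83 GB remain.
Put 188 GB in tape 4; 212 GB remain.
Put 183 GB in tape 4; 29 GB remain.
Put 330 GB in tape 5; 70 GB remain.
Put 266 GB in tape 6; 134 GB remain.
6 tapes × 400 GB = 2400 GB; used 1983 GB; unused 417 GB.

417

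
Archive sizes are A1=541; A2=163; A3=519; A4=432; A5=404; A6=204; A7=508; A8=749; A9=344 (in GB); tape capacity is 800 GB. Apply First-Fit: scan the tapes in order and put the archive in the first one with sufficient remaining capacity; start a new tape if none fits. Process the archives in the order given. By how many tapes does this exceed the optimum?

0

First-Fit: [541,163] [519,204] [432,344] [404] [508] [749] → 6 tapes.
6 archives exceed 400 GB (half the capacity), and no two of those can share a tape, so at least 6 tapes are needed.
So 6 is already optimal.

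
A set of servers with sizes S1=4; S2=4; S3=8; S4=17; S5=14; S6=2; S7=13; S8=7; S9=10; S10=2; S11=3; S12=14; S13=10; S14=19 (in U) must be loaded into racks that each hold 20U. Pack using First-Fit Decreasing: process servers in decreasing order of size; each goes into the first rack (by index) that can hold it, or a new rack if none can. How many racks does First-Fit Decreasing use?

7 racks

Sorted descending: 19, 17, 14, 14, 13, 10, 10, 8, 7, 4, 4, 3, 2, 2.
19U → rack 1 (remaining 1U)
17U → rack 2 (remaining 3U)
14U → rack 3 (remaining 6U)
14U → rack 4 (remaining 6U)
13U → rack 5 (remaining 7U)
10U → rack 6 (remaining 10U)
10U → rack 6 (remaining 0U)
8U → rack 7 (remaining 12U)
7U → rack 5 (remaining 0U)
4U → rack 3 (remaining 2U)
4U → rack 4 (remaining 2U)
3U → rack 2 (remaining 0U)
2U → rack 3 (remaining 0U)
2U → rack 4 (remaining 0U)
Final racks: [19] [17,3] [14,4,2] [14,4,2] [13,7] [10,10] [8].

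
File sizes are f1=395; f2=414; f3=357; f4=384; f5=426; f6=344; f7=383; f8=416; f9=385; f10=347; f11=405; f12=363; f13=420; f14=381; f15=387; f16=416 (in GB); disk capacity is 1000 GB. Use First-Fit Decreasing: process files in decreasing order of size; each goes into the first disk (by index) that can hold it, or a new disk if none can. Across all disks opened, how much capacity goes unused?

1777

Sorted descending: 426, 420, 416, 416, 414, 405, 395, 387, 385, 384, 383, 381, 363, 357, 347, 344.
disk 1: place 426 GB, 574 GB left
disk 1: place 420 GB, 154 GB left
disk 2: place 416 GB, 584 GB left
disk 2: place 416 GB, 168 GB left
disk 3: place 414 GB, 586 GB left
disk 3: place 405 GB, 181 GB left
disk 4: place 395 GB, 605 GB left
disk 4: place 387 GB, 218 GB left
disk 5: place 385 GB, 615 GB left
disk 5: place 384 GB, 231 GB left
disk 6: place 383 GB, 617 GB left
disk 6: place 381 GB, 236 GB left
disk 7: place 363 GB, 637 GB left
disk 7: place 357 GB, 280 GB left
disk 8: place 347 GB, 653 GB left
disk 8: place 344 GB, 309 GB left
8 disks × 1000 GB = 8000 GB; used 6223 GB; unused 1777 GB.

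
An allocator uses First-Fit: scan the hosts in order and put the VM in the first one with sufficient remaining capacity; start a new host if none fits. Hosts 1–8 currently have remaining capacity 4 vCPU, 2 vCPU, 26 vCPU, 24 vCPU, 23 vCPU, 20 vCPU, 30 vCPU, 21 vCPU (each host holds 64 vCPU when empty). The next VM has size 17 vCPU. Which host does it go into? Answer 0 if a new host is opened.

3

Hosts with room: host 3 (26 vCPU), host 4 (24 vCPU), host 5 (23 vCPU), host 6 (20 vCPU), host 7 (30 vCPU), host 8 (21 vCPU).
The first with room is host 3.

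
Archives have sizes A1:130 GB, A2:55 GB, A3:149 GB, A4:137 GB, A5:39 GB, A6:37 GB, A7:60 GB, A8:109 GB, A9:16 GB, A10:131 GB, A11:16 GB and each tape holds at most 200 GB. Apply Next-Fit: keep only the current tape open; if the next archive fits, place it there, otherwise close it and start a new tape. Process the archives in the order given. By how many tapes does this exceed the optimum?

1

Next-Fit: [130,55] [149] [137,39] [37,60] [109,16] [131,16] → 6 tapes.
Total size 879 GB; any packing needs at least ⌈879/200⌉ = 5 tapes.
An optimal packing achieves that bound: [149,39] [137,60] [131,55] [130,37,16,16] [109] → 5 tapes.
Excess: 6 − 5 = 1.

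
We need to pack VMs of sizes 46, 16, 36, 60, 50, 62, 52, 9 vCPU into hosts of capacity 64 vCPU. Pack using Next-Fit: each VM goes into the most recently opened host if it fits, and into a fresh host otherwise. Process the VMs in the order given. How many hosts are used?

Put 46 vCPU in host 1; 18 vCPU remain.
Put 16 vCPU in host 1; 2 vCPU remain.
Put 36 vCPU in host 2; 28 vCPU remain.
Put 60 vCPU in host 3; 4 vCPU remain.
Put 50 vCPU in host 4; 14 vCPU remain.
Put 62 vCPU in host 5; 2 vCPU remain.
Put 52 vCPU in host 6; 12 vCPU remain.
Put 9 vCPU in host 6; 3 vCPU remain.

6 hosts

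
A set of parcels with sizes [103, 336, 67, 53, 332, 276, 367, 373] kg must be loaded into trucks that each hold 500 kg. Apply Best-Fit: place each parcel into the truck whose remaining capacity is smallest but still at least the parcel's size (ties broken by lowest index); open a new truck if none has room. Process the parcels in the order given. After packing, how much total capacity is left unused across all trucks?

103 kg → truck 1 (remaining 397 kg)
336 kg → truck 1 (remaining 61 kg)
67 kg → truck 2 (remaining 433 kg)
53 kg → truck 1 (remaining 8 kg)
332 kg → truck 2 (remaining 101 kg)
276 kg → truck 3 (remaining 224 kg)
367 kg → truck 4 (remaining 133 kg)
373 kg → truck 5 (remaining 127 kg)
5 trucks × 500 kg = 2500 kg; used 1907 kg; unused 593 kg.

593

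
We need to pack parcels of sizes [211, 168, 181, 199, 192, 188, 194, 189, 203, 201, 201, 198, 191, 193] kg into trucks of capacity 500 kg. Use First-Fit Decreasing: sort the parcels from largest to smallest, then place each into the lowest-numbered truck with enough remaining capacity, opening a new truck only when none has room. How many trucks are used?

7 trucks

Sorted descending: 211, 203, 201, 201, 199, 198, 194, 193, 192, 191, 189, 188, 181, 168.
truck 1: place 211 kg, 289 kg left
truck 1: place 203 kg, 86 kg left
truck 2: place 201 kg, 299 kg left
truck 2: place 201 kg, 98 kg left
truck 3: place 199 kg, 301 kg left
truck 3: place 198 kg, 103 kg left
truck 4: place 194 kg, 306 kg left
truck 4: place 193 kg, 113 kg left
truck 5: place 192 kg, 308 kg left
truck 5: place 191 kg, 117 kg left
truck 6: place 189 kg, 311 kg left
truck 6: place 188 kg, 123 kg left
truck 7: place 181 kg, 319 kg left
truck 7: place 168 kg, 151 kg left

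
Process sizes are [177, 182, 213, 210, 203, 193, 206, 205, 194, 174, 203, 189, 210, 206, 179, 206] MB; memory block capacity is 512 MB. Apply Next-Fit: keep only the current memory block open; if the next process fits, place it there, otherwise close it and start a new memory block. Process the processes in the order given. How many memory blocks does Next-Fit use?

Put 177 MB in memory block 1; 335 MB remain.
Put 182 MB in memory block 1; 153 MB remain.
Put 213 MB in memory block 2; 299 MB remain.
Put 210 MB in memory block 2; 89 MB remain.
Put 203 MB in memory block 3; 309 MB remain.
Put 193 MB in memory block 3; 116 MB remain.
Put 206 MB in memory block 4; 306 MB remain.
Put 205 MB in memory block 4; 101 MB remain.
Put 194 MB in memory block 5; 318 MB remain.
Put 174 MB in memory block 5; 144 MB remain.
Put 203 MB in memory block 6; 309 MB remain.
Put 189 MB in memory block 6; 120 MB remain.
Put 210 MB in memory block 7; 302 MB remain.
Put 206 MB in memory block 7; 96 MB remain.
Put 179 MB in memory block 8; 333 MB remain.
Put 206 MB in memory block 8; 127 MB remain.

8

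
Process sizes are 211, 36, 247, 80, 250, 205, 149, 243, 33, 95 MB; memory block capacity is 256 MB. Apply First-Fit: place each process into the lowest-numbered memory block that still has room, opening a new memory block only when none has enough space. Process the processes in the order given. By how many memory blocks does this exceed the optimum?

0

First-Fit: [211,36] [247] [80,149] [250] [205,33] [243] [95] → 7 memory blocks.
Total size 1549 MB; any packing needs at least ⌈1549/256⌉ = 7 memory blocks.
So 7 is already optimal.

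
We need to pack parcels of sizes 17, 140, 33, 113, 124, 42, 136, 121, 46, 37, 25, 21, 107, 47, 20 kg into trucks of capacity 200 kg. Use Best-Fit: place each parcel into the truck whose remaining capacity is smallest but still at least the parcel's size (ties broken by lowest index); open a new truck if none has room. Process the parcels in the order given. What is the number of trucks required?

6 trucks

Put 17 kg in truck 1; 183 kg remain.
Put 140 kg in truck 1; 43 kg remain.
Put 33 kg in truck 1; 10 kg remain.
Put 113 kg in truck 2; 87 kg remain.
Put 124 kg in truck 3; 76 kg remain.
Put 42 kg in truck 3; 34 kg remain.
Put 136 kg in truck 4; 64 kg remain.
Put 121 kg in truck 5; 79 kg remain.
Put 46 kg in truck 4; 18 kg remain.
Put 37 kg in truck 5; 42 kg remain.
Put 25 kg in truck 3; 9 kg remain.
Put 21 kg in truck 5; 21 kg remain.
Put 107 kg in truck 6; 93 kg remain.
Put 47 kg in truck 2; 40 kg remain.
Put 20 kg in truck 5; 1 kg remain.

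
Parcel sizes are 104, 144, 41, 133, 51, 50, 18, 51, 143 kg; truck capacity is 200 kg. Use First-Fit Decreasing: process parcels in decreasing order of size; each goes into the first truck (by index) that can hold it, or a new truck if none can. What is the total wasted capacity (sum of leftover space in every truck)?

Sorted descending: 144, 143, 133, 104, 51, 51, 50, 41, 18.
truck 1: place 144 kg, 56 kg left
truck 2: place 143 kg, 57 kg left
truck 3: place 133 kg, 67 kg left
truck 4: place 104 kg, 96 kg left
truck 1: place 51 kg, 5 kg left
truck 2: place 51 kg, 6 kg left
truck 3: place 50 kg, 17 kg left
truck 4: place 41 kg, 55 kg left
truck 4: place 18 kg, 37 kg left
4 trucks × 200 kg = 800 kg; used 735 kg; unused 65 kg.

65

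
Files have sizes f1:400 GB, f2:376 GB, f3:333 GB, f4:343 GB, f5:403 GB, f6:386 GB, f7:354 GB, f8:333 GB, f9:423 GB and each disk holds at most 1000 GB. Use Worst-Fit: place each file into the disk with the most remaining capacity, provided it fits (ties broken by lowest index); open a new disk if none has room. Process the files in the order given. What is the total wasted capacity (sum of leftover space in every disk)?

1649

Put f1 (400 GB) in disk 1; 600 GB remain.
Put f2 (376 GB) in disk 1; 224 GB remain.
Put f3 (333 GB) in disk 2; 667 GB remain.
Put f4 (343 GB) in disk 2; 324 GB remain.
Put f5 (403 GB) in disk 3; 597 GB remain.
Put f6 (386 GB) in disk 3; 211 GB remain.
Put f7 (354 GB) in disk 4; 646 GB remain.
Put f8 (333 GB) in disk 4; 313 GB remain.
Put f9 (423 GB) in disk 5; 577 GB remain.
5 disks × 1000 GB = 5000 GB; used 3351 GB; unused 1649 GB.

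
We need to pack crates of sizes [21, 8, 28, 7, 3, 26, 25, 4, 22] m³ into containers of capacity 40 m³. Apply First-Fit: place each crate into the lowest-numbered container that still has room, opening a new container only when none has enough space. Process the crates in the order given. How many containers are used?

5

container 1: place 21 m³, 19 m³ left
container 1: place 8 m³, 11 m³ left
container 2: place 28 m³, 12 m³ left
container 1: place 7 m³, 4 m³ left
container 1: place 3 m³, 1 m³ left
container 3: place 26 m³, 14 m³ left
container 4: place 25 m³, 15 m³ left
container 2: place 4 m³, 8 m³ left
container 5: place 22 m³, 18 m³ left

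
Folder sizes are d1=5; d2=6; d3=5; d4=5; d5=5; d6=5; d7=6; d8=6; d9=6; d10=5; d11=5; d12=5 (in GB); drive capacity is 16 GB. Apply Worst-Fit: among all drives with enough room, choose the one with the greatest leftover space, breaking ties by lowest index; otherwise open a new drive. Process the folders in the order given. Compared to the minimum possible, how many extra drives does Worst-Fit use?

1

Worst-Fit: [5,6,5] [5,5,5] [6,6] [6,5,5] [5] → 5 drives.
Total size 64 GB; any packing needs at least ⌈64/16⌉ = 4 drives.
An optimal packing achieves that bound: [6,5,5] [6,5,5] [6,5,5] [6,5,5] → 4 drives.
Excess: 5 − 4 = 1.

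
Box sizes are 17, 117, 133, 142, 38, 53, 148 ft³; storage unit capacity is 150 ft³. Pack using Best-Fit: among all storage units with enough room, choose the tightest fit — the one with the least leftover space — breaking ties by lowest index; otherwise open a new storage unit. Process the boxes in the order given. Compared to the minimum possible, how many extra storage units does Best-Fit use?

0

Best-Fit: [17,117] [133] [142] [38,53] [148] → 5 storage units.
Total size 648 ft³; any packing needs at least ⌈648/150⌉ = 5 storage units.
So 5 is already optimal.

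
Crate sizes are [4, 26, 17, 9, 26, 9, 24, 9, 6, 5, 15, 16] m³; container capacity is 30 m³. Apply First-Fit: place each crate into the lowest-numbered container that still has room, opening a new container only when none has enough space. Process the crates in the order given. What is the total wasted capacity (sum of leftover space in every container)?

4 m³ → container 1 (remaining 26 m³)
26 m³ → container 1 (remaining 0 m³)
17 m³ → container 2 (remaining 13 m³)
9 m³ → container 2 (remaining 4 m³)
26 m³ → container 3 (remaining 4 m³)
9 m³ → container 4 (remaining 21 m³)
24 m³ → container 5 (remaining 6 m³)
9 m³ → container 4 (remaining 12 m³)
6 m³ → container 4 (remaining 6 m³)
5 m³ → container 4 (remaining 1 m³)
15 m³ → container 6 (remaining 15 m³)
16 m³ → container 7 (remaining 14 m³)
7 containers × 30 m³ = 210 m³; used 166 m³; unused 44 m³.

44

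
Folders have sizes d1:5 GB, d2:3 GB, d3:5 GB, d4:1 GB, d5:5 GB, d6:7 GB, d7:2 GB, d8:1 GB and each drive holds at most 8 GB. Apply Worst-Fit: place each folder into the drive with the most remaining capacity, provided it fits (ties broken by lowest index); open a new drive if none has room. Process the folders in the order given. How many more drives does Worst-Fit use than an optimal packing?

0

Worst-Fit: [5,3] [5,1,1] [5,2] [7] → 4 drives.
Total size 29 GB; any packing needs at least ⌈29/8⌉ = 4 drives.
So 4 is already optimal.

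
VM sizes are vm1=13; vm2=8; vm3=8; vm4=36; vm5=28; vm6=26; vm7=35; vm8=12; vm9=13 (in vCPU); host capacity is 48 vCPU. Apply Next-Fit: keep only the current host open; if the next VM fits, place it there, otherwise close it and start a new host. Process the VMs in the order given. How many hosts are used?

host 1: place vm1 (13 vCPU), 35 vCPU left
host 1: place vm2 (8 vCPU), 27 vCPU left
host 1: place vm3 (8 vCPU), 19 vCPU left
host 2: place vm4 (36 vCPU), 12 vCPU left
host 3: place vm5 (28 vCPU), 20 vCPU left
host 4: place vm6 (26 vCPU), 22 vCPU left
host 5: place vm7 (35 vCPU), 13 vCPU left
host 5: place vm8 (12 vCPU), 1 vCPU left
host 6: place vm9 (13 vCPU), 35 vCPU left
Final hosts: [13,8,8] [36] [28] [26] [35,12] [13].

6 hosts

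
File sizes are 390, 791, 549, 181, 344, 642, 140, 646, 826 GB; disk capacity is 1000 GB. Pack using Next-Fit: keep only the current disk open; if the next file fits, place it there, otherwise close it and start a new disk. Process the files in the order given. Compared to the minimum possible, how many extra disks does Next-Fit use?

Next-Fit: [390] [791] [549,181] [344,642] [140,646] [826] → 6 disks.
Total size 4509 GB; any packing needs at least ⌈4509/1000⌉ = 5 disks.
An optimal packing achieves that bound: [826,140] [791,181] [646,344] [642] [549,390] → 5 disks.
Excess: 6 − 5 = 1.

1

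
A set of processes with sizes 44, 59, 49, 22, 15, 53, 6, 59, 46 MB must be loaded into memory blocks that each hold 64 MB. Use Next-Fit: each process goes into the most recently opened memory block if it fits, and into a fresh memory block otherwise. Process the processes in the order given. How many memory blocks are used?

7

memory block 1: place 44 MB, 20 MB left
memory block 2: place 59 MB, 5 MB left
memory block 3: place 49 MB, 15 MB left
memory block 4: place 22 MB, 42 MB left
memory block 4: place 15 MB, 27 MB left
memory block 5: place 53 MB, 11 MB left
memory block 5: place 6 MB, 5 MB left
memory block 6: place 59 MB, 5 MB left
memory block 7: place 46 MB, 18 MB left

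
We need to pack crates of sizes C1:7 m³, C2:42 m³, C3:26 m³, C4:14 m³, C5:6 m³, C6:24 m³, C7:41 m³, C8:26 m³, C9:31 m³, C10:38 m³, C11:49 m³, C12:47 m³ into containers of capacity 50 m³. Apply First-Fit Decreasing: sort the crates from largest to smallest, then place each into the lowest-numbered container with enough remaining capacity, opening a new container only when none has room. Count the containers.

8

Sorted descending: 49, 47, 42, 41, 38, 31, 26, 26, 24, 14, 7, 6.
Put 49 m³ in container 1; 1 m³ remain.
Put 47 m³ in container 2; 3 m³ remain.
Put 42 m³ in container 3; 8 m³ remain.
Put 41 m³ in container 4; 9 m³ remain.
Put 38 m³ in container 5; 12 m³ remain.
Put 31 m³ in container 6; 19 m³ remain.
Put 26 m³ in container 7; 24 m³ remain.
Put 26 m³ in container 8; 24 m³ remain.
Put 24 m³ in container 7; 0 m³ remain.
Put 14 m³ in container 6; 5 m³ remain.
Put 7 m³ in container 3; 1 m³ remain.
Put 6 m³ in container 4; 3 m³ remain.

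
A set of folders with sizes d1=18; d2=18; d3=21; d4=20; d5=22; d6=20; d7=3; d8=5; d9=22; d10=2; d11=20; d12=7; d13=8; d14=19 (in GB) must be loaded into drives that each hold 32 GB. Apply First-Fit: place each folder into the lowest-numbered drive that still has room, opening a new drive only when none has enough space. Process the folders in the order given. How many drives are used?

9

drive 1: place d1 (18 GB), 14 GB left
drive 2: place d2 (18 GB), 14 GB left
drive 3: place d3 (21 GB), 11 GB left
drive 4: place d4 (20 GB), 12 GB left
drive 5: place d5 (22 GB), 10 GB left
drive 6: place d6 (20 GB), 12 GB left
drive 1: place d7 (3 GB), 11 GB left
drive 1: place d8 (5 GB), 6 GB left
drive 7: place d9 (22 GB), 10 GB left
drive 1: place d10 (2 GB), 4 GB left
drive 8: place d11 (20 GB), 12 GB left
drive 2: place d12 (7 GB), 7 GB left
drive 3: place d13 (8 GB), 3 GB left
drive 9: place d14 (19 GB), 13 GB left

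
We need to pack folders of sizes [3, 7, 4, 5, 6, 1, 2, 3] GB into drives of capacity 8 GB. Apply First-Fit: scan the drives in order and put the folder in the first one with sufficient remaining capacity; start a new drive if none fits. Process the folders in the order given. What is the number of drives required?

5

drive 1: place 3 GB, 5 GB left
drive 2: place 7 GB, 1 GB left
drive 1: place 4 GB, 1 GB left
drive 3: place 5 GB, 3 GB left
drive 4: place 6 GB, 2 GB left
drive 1: place 1 GB, 0 GB left
drive 3: place 2 GB, 1 GB left
drive 5: place 3 GB, 5 GB left
Final drives: [3,4,1] [7] [5,2] [6] [3].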